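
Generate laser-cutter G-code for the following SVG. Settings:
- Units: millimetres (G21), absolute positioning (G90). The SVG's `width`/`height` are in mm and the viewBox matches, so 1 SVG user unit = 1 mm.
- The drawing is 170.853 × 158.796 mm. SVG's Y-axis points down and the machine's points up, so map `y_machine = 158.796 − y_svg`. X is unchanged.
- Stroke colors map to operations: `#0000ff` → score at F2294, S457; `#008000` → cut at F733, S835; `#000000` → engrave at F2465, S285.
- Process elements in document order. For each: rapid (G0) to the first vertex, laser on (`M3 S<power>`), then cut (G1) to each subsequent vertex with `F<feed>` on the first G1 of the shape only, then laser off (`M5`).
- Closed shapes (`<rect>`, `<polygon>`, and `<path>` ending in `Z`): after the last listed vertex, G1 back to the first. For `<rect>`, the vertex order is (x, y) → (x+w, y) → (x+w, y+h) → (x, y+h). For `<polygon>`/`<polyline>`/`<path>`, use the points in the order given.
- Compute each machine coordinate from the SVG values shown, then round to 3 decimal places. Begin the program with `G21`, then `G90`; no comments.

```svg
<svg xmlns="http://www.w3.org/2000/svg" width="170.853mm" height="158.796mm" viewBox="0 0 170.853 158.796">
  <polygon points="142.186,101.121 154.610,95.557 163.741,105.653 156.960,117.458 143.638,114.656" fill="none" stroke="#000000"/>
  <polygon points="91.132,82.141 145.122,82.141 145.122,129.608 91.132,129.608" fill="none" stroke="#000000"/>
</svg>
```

G21
G90
G0 X142.186 Y57.675
M3 S285
G1 X154.610 Y63.239 F2465
G1 X163.741 Y53.143
G1 X156.960 Y41.338
G1 X143.638 Y44.140
G1 X142.186 Y57.675
M5
G0 X91.132 Y76.655
M3 S285
G1 X145.122 Y76.655 F2465
G1 X145.122 Y29.188
G1 X91.132 Y29.188
G1 X91.132 Y76.655
M5

Since the viewBox matches the mm dimensions, user units are millimetres directly. The only transform is the Y-flip y_m = 158.796 − y_svg.

Shape 1 is a regular polygon drawn with `<polygon>`. Its stroke #000000 means engrave at S285, F2465. After flipping Y the toolpath is (142.186,57.675) → (154.610,63.239) → (163.741,53.143) → (156.960,41.338) → (143.638,44.140) → (142.186,57.675), returning to the start.

Shape 2 is a rectangle drawn with `<polygon>`. Its stroke #000000 means engrave at S285, F2465. After flipping Y the toolpath is (91.132,76.655) → (145.122,76.655) → (145.122,29.188) → (91.132,29.188) → (91.132,76.655), returning to the start.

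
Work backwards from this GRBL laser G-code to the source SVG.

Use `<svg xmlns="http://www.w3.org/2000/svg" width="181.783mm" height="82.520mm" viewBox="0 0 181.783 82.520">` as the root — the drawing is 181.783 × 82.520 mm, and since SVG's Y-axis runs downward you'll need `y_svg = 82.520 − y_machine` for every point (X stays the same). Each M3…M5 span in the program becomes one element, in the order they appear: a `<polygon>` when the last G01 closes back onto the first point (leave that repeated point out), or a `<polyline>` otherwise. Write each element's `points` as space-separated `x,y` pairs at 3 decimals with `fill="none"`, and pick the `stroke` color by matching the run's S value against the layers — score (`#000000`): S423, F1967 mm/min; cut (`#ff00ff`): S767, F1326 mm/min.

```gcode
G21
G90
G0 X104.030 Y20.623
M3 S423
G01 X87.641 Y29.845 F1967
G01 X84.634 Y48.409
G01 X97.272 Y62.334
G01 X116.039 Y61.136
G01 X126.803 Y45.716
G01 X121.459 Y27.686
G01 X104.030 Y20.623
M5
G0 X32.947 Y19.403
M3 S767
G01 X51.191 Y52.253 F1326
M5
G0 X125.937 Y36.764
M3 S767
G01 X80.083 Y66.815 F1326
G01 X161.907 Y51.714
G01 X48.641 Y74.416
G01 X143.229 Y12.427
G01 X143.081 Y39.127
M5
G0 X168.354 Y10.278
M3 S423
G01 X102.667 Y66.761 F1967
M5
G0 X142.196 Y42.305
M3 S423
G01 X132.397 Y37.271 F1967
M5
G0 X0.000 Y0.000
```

<svg xmlns="http://www.w3.org/2000/svg" width="181.783mm" height="82.520mm" viewBox="0 0 181.783 82.520">
  <polygon points="104.030,61.897 87.641,52.675 84.634,34.111 97.272,20.186 116.039,21.384 126.803,36.804 121.459,54.834" fill="none" stroke="#000000"/>
  <polyline points="32.947,63.117 51.191,30.267" fill="none" stroke="#ff00ff"/>
  <polyline points="125.937,45.756 80.083,15.705 161.907,30.806 48.641,8.104 143.229,70.093 143.081,43.393" fill="none" stroke="#ff00ff"/>
  <polyline points="168.354,72.242 102.667,15.759" fill="none" stroke="#000000"/>
  <polyline points="142.196,40.215 132.397,45.249" fill="none" stroke="#000000"/>
</svg>

Machine Y-up, SVG Y-down with viewBox height 82.520, so y_svg = 82.520 − y_machine; X carries over.

Run 1: the run's S423 means `#000000` (score). The run returns to its start, so emit a `<polygon>` with points (Y-flipped): 104.030,61.897 87.641,52.675 84.634,34.111 97.272,20.186 116.039,21.384 126.803,36.804 121.459,54.834.

Run 2: the run's S767 means `#ff00ff` (cut). The run is open, so emit a `<polyline>` with points (Y-flipped): 32.947,63.117 51.191,30.267.

Run 3: power S767 maps to stroke `#ff00ff` (cut). The run is open, so emit a `<polyline>` with points (Y-flipped): 125.937,45.756 80.083,15.705 161.907,30.806 48.641,8.104 143.229,70.093 143.081,43.393.

Run 4: power S423 maps to stroke `#000000` (score). The run is open, so emit a `<polyline>` with points (Y-flipped): 168.354,72.242 102.667,15.759.

Run 5: S423 ⇒ score layer `#000000`. The run is open, so emit a `<polyline>` with points (Y-flipped): 142.196,40.215 132.397,45.249.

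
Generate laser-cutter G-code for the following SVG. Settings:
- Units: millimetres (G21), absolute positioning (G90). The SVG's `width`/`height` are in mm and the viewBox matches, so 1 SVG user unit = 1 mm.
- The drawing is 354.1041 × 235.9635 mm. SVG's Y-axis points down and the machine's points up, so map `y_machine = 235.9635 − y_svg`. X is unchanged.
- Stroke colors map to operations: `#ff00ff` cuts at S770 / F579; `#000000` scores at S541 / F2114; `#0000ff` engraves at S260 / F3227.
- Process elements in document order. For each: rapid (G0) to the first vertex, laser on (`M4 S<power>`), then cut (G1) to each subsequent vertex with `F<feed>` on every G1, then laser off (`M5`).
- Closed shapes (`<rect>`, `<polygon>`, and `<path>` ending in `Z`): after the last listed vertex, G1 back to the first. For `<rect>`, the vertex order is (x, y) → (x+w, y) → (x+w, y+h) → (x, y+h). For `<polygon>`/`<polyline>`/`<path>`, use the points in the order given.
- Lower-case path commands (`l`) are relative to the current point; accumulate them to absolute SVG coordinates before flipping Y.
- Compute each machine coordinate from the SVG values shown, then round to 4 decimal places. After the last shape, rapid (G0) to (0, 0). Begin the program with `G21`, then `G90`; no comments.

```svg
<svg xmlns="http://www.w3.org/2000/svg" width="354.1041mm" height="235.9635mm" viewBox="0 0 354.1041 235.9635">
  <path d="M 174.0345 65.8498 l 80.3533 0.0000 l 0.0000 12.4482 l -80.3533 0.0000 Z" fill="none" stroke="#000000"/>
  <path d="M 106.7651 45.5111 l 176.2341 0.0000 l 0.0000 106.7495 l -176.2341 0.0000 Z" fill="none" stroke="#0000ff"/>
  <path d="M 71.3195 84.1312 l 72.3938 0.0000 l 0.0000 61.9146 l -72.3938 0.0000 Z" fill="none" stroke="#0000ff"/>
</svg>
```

Since the viewBox matches the mm dimensions, user units are millimetres directly. The only transform is the Y-flip y_m = 235.9635 − y_svg.

Shape 1 is a rectangle drawn with `<path>`. Its stroke #000000 means score at S541, F2114. After flipping Y the toolpath is (174.0345,170.1137) → (254.3878,170.1137) → (254.3878,157.6655) → (174.0345,157.6655) → (174.0345,170.1137), returning to the start.

Shape 2 is a rectangle drawn with `<path>`. Its stroke #0000ff means engrave at S260, F3227. After flipping Y the toolpath is (106.7651,190.4524) → (282.9992,190.4524) → (282.9992,83.7029) → (106.7651,83.7029) → (106.7651,190.4524), returning to the start.

Shape 3 is a rectangle drawn with `<path>`. Its stroke #0000ff means engrave at S260, F3227. After flipping Y the toolpath is (71.3195,151.8323) → (143.7133,151.8323) → (143.7133,89.9177) → (71.3195,89.9177) → (71.3195,151.8323), returning to the start.

G21
G90
G0 X174.0345 Y170.1137
M4 S541
G1 X254.3878 Y170.1137 F2114
G1 X254.3878 Y157.6655 F2114
G1 X174.0345 Y157.6655 F2114
G1 X174.0345 Y170.1137 F2114
M5
G0 X106.7651 Y190.4524
M4 S260
G1 X282.9992 Y190.4524 F3227
G1 X282.9992 Y83.7029 F3227
G1 X106.7651 Y83.7029 F3227
G1 X106.7651 Y190.4524 F3227
M5
G0 X71.3195 Y151.8323
M4 S260
G1 X143.7133 Y151.8323 F3227
G1 X143.7133 Y89.9177 F3227
G1 X71.3195 Y89.9177 F3227
G1 X71.3195 Y151.8323 F3227
M5
G0 X0.0000 Y0.0000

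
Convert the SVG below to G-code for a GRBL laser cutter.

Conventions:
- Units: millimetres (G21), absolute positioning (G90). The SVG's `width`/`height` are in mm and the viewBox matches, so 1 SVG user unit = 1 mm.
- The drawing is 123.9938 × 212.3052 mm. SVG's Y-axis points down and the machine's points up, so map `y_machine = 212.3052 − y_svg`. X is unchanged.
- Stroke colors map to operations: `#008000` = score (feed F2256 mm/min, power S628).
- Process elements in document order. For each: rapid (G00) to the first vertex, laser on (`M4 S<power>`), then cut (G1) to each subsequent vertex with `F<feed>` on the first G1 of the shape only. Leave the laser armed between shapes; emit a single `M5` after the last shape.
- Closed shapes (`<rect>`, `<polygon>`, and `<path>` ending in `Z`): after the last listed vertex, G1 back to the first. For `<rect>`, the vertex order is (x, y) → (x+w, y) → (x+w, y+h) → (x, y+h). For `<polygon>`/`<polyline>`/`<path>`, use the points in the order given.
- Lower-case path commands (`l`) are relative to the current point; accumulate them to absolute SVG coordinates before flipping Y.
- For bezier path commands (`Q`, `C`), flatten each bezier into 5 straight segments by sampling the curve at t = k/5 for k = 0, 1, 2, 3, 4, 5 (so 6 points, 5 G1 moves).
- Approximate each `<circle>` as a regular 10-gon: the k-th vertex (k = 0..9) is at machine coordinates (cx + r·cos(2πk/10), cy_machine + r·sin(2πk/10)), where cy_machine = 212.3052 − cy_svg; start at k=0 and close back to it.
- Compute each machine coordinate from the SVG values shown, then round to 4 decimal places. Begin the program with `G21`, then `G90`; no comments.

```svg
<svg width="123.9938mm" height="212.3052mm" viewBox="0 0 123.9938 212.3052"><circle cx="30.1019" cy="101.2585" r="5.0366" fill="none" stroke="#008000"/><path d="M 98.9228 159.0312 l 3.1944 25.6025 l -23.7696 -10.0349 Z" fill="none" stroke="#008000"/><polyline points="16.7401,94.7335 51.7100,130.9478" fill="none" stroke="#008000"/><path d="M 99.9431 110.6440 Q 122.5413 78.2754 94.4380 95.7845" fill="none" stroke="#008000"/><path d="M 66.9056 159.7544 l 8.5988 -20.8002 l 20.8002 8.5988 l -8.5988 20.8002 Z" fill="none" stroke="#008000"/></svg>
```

viewBox `0 0 123.9938 212.3052` with mm width/height → 1 unit = 1 mm. Flip: y_m = 212.3052 − y_svg.

**Shape 1** — `<circle>` circle, stroke `#008000` → score (S628, F2256). Machine vertices: (35.1385,111.0467) → (34.1766,114.0071) → (31.6583,115.8368) → (28.5455,115.8368) → (26.0272,114.0071) → (25.0653,111.0467) → (26.0272,108.0863) → (28.5455,106.2566) → (31.6583,106.2566) → (34.1766,108.0863) → (35.1385,111.0467). Closed: final G1 returns to the first vertex.

**Shape 2** — `<path>` regular polygon, stroke `#008000` → score (S628, F2256). Machine vertices: (98.9228,53.2740) → (102.1172,27.6715) → (78.3476,37.7064) → (98.9228,53.2740). Closed: final G1 returns to the first vertex.

**Shape 3** — `<polyline>` line segment, stroke `#008000` → score (S628, F2256). Machine vertices: (16.7401,117.5717) → (51.7100,81.3574). Open path.

**Shape 4** — `<path>` quadratic bezier, stroke `#008000` → score (S628, F2256). Control points (SVG): P0=(99.9431,110.6440), P1=(122.5413,78.2754), P2=(94.4380,95.7845); sampled at t=k/5. Machine vertices: (99.9431,101.6612) → (106.9543,112.6135) → (109.9094,119.5756) → (108.8084,122.5475) → (103.6513,121.5292) → (94.4380,116.5207). Open path.

**Shape 5** — `<path>` regular polygon, stroke `#008000` → score (S628, F2256). Machine vertices: (66.9056,52.5508) → (75.5044,73.3510) → (96.3046,64.7522) → (87.7058,43.9520) → (66.9056,52.5508). Closed: final G1 returns to the first vertex.

G21
G90
G00 X35.1385 Y111.0467
M4 S628
G1 X34.1766 Y114.0071 F2256
G1 X31.6583 Y115.8368
G1 X28.5455 Y115.8368
G1 X26.0272 Y114.0071
G1 X25.0653 Y111.0467
G1 X26.0272 Y108.0863
G1 X28.5455 Y106.2566
G1 X31.6583 Y106.2566
G1 X34.1766 Y108.0863
G1 X35.1385 Y111.0467
G00 X98.9228 Y53.2740
M4 S628
G1 X102.1172 Y27.6715 F2256
G1 X78.3476 Y37.7064
G1 X98.9228 Y53.2740
G00 X16.7401 Y117.5717
M4 S628
G1 X51.7100 Y81.3574 F2256
G00 X99.9431 Y101.6612
M4 S628
G1 X106.9543 Y112.6135 F2256
G1 X109.9094 Y119.5756
G1 X108.8084 Y122.5475
G1 X103.6513 Y121.5292
G1 X94.4380 Y116.5207
G00 X66.9056 Y52.5508
M4 S628
G1 X75.5044 Y73.3510 F2256
G1 X96.3046 Y64.7522
G1 X87.7058 Y43.9520
G1 X66.9056 Y52.5508
M5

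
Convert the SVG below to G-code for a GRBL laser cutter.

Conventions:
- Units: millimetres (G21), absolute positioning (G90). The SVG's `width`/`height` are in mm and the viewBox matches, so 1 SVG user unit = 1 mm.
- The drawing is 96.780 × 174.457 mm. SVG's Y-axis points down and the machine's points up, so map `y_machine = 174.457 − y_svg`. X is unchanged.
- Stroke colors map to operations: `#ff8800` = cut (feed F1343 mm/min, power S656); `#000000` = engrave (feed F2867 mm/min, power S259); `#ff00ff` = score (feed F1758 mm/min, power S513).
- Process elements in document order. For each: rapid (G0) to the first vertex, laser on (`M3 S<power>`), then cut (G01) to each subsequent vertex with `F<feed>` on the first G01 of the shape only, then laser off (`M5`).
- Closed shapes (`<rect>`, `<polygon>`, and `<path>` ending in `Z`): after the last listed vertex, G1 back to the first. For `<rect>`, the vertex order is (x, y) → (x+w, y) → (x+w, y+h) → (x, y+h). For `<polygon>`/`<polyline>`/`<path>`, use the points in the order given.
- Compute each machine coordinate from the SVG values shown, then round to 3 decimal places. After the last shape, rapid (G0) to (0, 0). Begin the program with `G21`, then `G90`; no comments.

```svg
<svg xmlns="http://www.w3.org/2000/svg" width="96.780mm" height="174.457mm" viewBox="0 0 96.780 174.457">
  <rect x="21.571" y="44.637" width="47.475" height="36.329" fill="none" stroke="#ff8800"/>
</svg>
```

viewBox `0 0 96.780 174.457` with mm width/height → 1 unit = 1 mm. Flip: y_m = 174.457 − y_svg.

**Shape 1** — `<rect>` rectangle, stroke `#ff8800` → cut (S656, F1343). Machine vertices: (21.571,129.820) → (69.046,129.820) → (69.046,93.491) → (21.571,93.491) → (21.571,129.820). Closed: final G1 returns to the first vertex.

G21
G90
G0 X21.571 Y129.820
M3 S656
G01 X69.046 Y129.820 F1343
G01 X69.046 Y93.491
G01 X21.571 Y93.491
G01 X21.571 Y129.820
M5
G0 X0.000 Y0.000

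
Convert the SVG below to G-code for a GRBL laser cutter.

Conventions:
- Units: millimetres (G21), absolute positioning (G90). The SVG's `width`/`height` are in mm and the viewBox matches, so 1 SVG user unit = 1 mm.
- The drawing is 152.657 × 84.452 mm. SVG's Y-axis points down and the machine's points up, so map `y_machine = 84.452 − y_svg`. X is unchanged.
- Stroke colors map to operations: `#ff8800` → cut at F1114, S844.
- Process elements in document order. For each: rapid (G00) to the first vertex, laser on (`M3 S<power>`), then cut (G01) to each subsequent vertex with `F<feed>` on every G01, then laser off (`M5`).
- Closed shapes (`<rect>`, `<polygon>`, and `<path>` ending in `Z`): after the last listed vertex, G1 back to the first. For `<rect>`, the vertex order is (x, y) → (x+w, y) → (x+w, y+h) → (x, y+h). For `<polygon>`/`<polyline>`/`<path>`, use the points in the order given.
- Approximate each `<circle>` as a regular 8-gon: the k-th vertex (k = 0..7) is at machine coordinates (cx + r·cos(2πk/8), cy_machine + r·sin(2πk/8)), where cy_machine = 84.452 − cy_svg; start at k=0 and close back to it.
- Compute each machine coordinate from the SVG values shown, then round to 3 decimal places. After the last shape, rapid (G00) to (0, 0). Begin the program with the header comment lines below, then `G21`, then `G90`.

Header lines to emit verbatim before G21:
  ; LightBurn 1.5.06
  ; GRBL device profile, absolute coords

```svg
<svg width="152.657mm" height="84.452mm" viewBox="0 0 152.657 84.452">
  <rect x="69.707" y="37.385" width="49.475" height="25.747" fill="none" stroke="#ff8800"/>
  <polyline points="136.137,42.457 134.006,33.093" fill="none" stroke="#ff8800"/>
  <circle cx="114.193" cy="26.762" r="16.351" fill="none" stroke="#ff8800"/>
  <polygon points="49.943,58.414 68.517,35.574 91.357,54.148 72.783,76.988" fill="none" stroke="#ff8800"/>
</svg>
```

Since the viewBox matches the mm dimensions, user units are millimetres directly. The only transform is the Y-flip y_m = 84.452 − y_svg.

Shape 1 is a rectangle drawn with `<rect>`. Its stroke #ff8800 means cut at S844, F1114. After flipping Y the toolpath is (69.707,47.067) → (119.182,47.067) → (119.182,21.320) → (69.707,21.320) → (69.707,47.067), returning to the start.

Shape 2 is a line segment drawn with `<polyline>`. Its stroke #ff8800 means cut at S844, F1114. After flipping Y the toolpath is (136.137,41.995) → (134.006,51.359).

Shape 3 is a circle drawn with `<circle>`. Its stroke #ff8800 means cut at S844, F1114. After flipping Y the toolpath is (130.544,57.690) → (125.755,69.252) → (114.193,74.041) → (102.631,69.252) → (97.842,57.690) → (102.631,46.128) → (114.193,41.339) → (125.755,46.128) → (130.544,57.690), returning to the start.

Shape 4 is a regular polygon drawn with `<polygon>`. Its stroke #ff8800 means cut at S844, F1114. After flipping Y the toolpath is (49.943,26.038) → (68.517,48.878) → (91.357,30.304) → (72.783,7.464) → (49.943,26.038), returning to the start.

; LightBurn 1.5.06
; GRBL device profile, absolute coords
G21
G90
G00 X69.707 Y47.067
M3 S844
G01 X119.182 Y47.067 F1114
G01 X119.182 Y21.320 F1114
G01 X69.707 Y21.320 F1114
G01 X69.707 Y47.067 F1114
M5
G00 X136.137 Y41.995
M3 S844
G01 X134.006 Y51.359 F1114
M5
G00 X130.544 Y57.690
M3 S844
G01 X125.755 Y69.252 F1114
G01 X114.193 Y74.041 F1114
G01 X102.631 Y69.252 F1114
G01 X97.842 Y57.690 F1114
G01 X102.631 Y46.128 F1114
G01 X114.193 Y41.339 F1114
G01 X125.755 Y46.128 F1114
G01 X130.544 Y57.690 F1114
M5
G00 X49.943 Y26.038
M3 S844
G01 X68.517 Y48.878 F1114
G01 X91.357 Y30.304 F1114
G01 X72.783 Y7.464 F1114
G01 X49.943 Y26.038 F1114
M5
G00 X0.000 Y0.000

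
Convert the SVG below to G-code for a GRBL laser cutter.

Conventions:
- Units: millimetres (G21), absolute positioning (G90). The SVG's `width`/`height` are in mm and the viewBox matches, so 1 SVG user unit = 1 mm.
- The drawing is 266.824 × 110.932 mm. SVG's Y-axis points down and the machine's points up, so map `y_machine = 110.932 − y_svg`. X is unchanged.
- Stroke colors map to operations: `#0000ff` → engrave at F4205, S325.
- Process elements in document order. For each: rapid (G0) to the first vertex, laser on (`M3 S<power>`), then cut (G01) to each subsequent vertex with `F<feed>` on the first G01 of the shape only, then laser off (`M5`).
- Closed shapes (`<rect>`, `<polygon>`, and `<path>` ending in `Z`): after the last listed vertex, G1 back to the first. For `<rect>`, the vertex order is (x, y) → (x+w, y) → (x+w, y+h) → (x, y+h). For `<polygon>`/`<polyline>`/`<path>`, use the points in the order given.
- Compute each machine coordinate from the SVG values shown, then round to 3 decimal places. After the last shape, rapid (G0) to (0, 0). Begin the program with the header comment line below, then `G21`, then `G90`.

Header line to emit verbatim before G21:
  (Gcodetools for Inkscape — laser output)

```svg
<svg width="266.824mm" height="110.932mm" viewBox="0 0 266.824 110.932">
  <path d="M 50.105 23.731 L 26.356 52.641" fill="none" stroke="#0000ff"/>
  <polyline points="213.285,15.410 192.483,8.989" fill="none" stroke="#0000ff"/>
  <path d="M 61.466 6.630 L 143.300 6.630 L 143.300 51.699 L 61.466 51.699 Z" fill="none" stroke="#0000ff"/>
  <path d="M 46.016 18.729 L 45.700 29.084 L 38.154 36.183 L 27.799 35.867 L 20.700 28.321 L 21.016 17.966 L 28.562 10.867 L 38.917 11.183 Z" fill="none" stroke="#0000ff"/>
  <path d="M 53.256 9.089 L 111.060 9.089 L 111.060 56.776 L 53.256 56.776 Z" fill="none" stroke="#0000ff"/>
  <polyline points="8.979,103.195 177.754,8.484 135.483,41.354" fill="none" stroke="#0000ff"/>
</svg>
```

viewBox `0 0 266.824 110.932` with mm width/height → 1 unit = 1 mm. Flip: y_m = 110.932 − y_svg.

**Shape 1** — `<path>` line segment, stroke `#0000ff` → engrave (S325, F4205). Machine vertices: (50.105,87.201) → (26.356,58.291). Open path.

**Shape 2** — `<polyline>` line segment, stroke `#0000ff` → engrave (S325, F4205). Machine vertices: (213.285,95.522) → (192.483,101.943). Open path.

**Shape 3** — `<path>` rectangle, stroke `#0000ff` → engrave (S325, F4205). Machine vertices: (61.466,104.302) → (143.300,104.302) → (143.300,59.233) → (61.466,59.233) → (61.466,104.302). Closed: final G1 returns to the first vertex.

**Shape 4** — `<path>` regular polygon, stroke `#0000ff` → engrave (S325, F4205). Machine vertices: (46.016,92.203) → (45.700,81.848) → (38.154,74.749) → (27.799,75.065) → (20.700,82.611) → (21.016,92.966) → (28.562,100.065) → (38.917,99.749) → (46.016,92.203). Closed: final G1 returns to the first vertex.

**Shape 5** — `<path>` rectangle, stroke `#0000ff` → engrave (S325, F4205). Machine vertices: (53.256,101.843) → (111.060,101.843) → (111.060,54.156) → (53.256,54.156) → (53.256,101.843). Closed: final G1 returns to the first vertex.

**Shape 6** — `<polyline>` open polyline, stroke `#0000ff` → engrave (S325, F4205). Machine vertices: (8.979,7.737) → (177.754,102.448) → (135.483,69.578). Open path.

(Gcodetools for Inkscape — laser output)
G21
G90
G0 X50.105 Y87.201
M3 S325
G01 X26.356 Y58.291 F4205
M5
G0 X213.285 Y95.522
M3 S325
G01 X192.483 Y101.943 F4205
M5
G0 X61.466 Y104.302
M3 S325
G01 X143.300 Y104.302 F4205
G01 X143.300 Y59.233
G01 X61.466 Y59.233
G01 X61.466 Y104.302
M5
G0 X46.016 Y92.203
M3 S325
G01 X45.700 Y81.848 F4205
G01 X38.154 Y74.749
G01 X27.799 Y75.065
G01 X20.700 Y82.611
G01 X21.016 Y92.966
G01 X28.562 Y100.065
G01 X38.917 Y99.749
G01 X46.016 Y92.203
M5
G0 X53.256 Y101.843
M3 S325
G01 X111.060 Y101.843 F4205
G01 X111.060 Y54.156
G01 X53.256 Y54.156
G01 X53.256 Y101.843
M5
G0 X8.979 Y7.737
M3 S325
G01 X177.754 Y102.448 F4205
G01 X135.483 Y69.578
M5
G0 X0.000 Y0.000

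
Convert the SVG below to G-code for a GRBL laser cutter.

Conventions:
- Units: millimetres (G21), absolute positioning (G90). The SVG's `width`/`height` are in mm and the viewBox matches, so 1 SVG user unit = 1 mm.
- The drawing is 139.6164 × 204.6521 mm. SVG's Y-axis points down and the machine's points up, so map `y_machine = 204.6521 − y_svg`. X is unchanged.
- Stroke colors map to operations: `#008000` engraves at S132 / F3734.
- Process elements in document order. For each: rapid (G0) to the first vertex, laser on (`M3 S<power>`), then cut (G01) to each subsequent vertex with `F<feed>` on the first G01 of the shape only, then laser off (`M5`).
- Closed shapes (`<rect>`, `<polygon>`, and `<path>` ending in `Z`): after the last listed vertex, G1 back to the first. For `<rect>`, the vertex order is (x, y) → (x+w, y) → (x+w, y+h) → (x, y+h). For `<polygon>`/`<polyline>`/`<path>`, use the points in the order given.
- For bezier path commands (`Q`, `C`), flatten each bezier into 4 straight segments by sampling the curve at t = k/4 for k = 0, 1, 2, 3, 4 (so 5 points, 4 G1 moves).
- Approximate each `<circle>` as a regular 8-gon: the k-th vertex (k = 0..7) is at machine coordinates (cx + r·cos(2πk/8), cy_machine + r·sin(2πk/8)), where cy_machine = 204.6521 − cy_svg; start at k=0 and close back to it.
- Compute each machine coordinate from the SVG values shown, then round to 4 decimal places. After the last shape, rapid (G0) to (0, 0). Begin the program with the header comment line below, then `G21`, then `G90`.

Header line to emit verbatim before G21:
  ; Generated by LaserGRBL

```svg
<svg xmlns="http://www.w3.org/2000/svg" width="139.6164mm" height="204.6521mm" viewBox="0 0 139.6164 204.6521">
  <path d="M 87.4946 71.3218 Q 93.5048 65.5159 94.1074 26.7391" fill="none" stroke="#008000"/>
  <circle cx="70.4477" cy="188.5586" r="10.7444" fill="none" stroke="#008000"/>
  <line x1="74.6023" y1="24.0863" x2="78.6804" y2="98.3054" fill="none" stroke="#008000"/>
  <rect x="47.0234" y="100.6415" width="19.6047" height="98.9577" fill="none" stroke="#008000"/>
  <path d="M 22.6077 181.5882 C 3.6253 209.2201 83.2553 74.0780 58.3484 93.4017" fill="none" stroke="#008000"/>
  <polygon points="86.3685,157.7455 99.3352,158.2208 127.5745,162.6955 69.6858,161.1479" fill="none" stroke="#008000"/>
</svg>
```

; Generated by LaserGRBL
G21
G90
G0 X87.4946 Y133.3303
M3 S132
G01 X90.1617 Y138.2939 F3734
G01 X92.1529 Y147.3789
G01 X93.4681 Y160.5853
G01 X94.1074 Y177.9130
M5
G0 X81.1921 Y16.0935
M3 S132
G01 X78.0451 Y23.6909 F3734
G01 X70.4477 Y26.8379
G01 X62.8503 Y23.6909
G01 X59.7033 Y16.0935
G01 X62.8503 Y8.4961
G01 X70.4477 Y5.3491
G01 X78.0451 Y8.4961
G01 X81.1921 Y16.0935
M5
G0 X74.6023 Y180.5658
M3 S132
G01 X78.6804 Y106.3467 F3734
M5
G0 X47.0234 Y104.0106
M3 S132
G01 X66.6281 Y104.0106 F3734
G01 X66.6281 Y5.0529
G01 X47.0234 Y5.0529
G01 X47.0234 Y104.0106
M5
G0 X22.6077 Y23.0639
M3 S132
G01 X23.6865 Y27.9032 F3734
G01 X42.6997 Y64.0416
G01 X60.6021 Y101.7377
G01 X58.3484 Y111.2504
M5
G0 X86.3685 Y46.9066
M3 S132
G01 X99.3352 Y46.4313 F3734
G01 X127.5745 Y41.9566
G01 X69.6858 Y43.5042
G01 X86.3685 Y46.9066
M5
G0 X0.0000 Y0.0000

viewBox `0 0 139.6164 204.6521` with mm width/height → 1 unit = 1 mm. Flip: y_m = 204.6521 − y_svg.

**Shape 1** — `<path>` quadratic bezier, stroke `#008000` → engrave (S132, F3734). Control points (SVG): P0=(87.4946,71.3218), P1=(93.5048,65.5159), P2=(94.1074,26.7391); sampled at t=k/4. Machine vertices: (87.4946,133.3303) → (90.1617,138.2939) → (92.1529,147.3789) → (93.4681,160.5853) → (94.1074,177.9130). Open path.

**Shape 2** — `<circle>` circle, stroke `#008000` → engrave (S132, F3734). Machine vertices: (81.1921,16.0935) → (78.0451,23.6909) → (70.4477,26.8379) → (62.8503,23.6909) → (59.7033,16.0935) → (62.8503,8.4961) → (70.4477,5.3491) → (78.0451,8.4961) → (81.1921,16.0935). Closed: final G1 returns to the first vertex.

**Shape 3** — `<line>` line segment, stroke `#008000` → engrave (S132, F3734). Machine vertices: (74.6023,180.5658) → (78.6804,106.3467). Open path.

**Shape 4** — `<rect>` rectangle, stroke `#008000` → engrave (S132, F3734). Machine vertices: (47.0234,104.0106) → (66.6281,104.0106) → (66.6281,5.0529) → (47.0234,5.0529) → (47.0234,104.0106). Closed: final G1 returns to the first vertex.

**Shape 5** — `<path>` cubic bezier, stroke `#008000` → engrave (S132, F3734). Control points (SVG): P0=(22.6077,181.5882), P1=(3.6253,209.2201), P2=(83.2553,74.0780), P3=(58.3484,93.4017); sampled at t=k/4. Machine vertices: (22.6077,23.0639) → (23.6865,27.9032) → (42.6997,64.0416) → (60.6021,101.7377) → (58.3484,111.2504). Open path.

**Shape 6** — `<polygon>` closed polygon, stroke `#008000` → engrave (S132, F3734). Machine vertices: (86.3685,46.9066) → (99.3352,46.4313) → (127.5745,41.9566) → (69.6858,43.5042) → (86.3685,46.9066). Closed: final G1 returns to the first vertex.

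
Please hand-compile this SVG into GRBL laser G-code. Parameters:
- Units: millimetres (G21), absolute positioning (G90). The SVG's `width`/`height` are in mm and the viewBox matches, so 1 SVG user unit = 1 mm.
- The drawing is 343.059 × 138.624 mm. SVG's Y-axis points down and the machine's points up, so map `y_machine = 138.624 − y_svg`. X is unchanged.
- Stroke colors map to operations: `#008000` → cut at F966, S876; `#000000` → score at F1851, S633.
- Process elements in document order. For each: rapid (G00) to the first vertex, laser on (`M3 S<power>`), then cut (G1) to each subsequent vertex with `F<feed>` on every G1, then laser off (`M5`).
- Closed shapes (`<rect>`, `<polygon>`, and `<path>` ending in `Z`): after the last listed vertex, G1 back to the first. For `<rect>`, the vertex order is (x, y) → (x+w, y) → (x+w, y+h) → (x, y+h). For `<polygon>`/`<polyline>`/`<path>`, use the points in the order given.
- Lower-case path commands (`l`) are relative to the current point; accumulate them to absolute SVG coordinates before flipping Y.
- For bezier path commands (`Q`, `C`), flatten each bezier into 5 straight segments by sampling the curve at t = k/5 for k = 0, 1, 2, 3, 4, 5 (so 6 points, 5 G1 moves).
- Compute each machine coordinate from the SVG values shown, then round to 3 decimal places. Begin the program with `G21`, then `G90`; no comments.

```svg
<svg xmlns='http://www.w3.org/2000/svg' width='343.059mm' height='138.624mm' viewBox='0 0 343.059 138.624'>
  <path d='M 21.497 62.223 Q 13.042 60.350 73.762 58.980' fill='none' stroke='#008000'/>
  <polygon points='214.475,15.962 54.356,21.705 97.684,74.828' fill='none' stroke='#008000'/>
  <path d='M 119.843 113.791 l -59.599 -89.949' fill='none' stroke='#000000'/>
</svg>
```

Since the viewBox matches the mm dimensions, user units are millimetres directly. The only transform is the Y-flip y_m = 138.624 − y_svg.

Shape 1 is a quadratic bezier drawn with `<path>`. Its stroke #008000 means cut at S876, F966. After flipping Y the toolpath is (21.497,76.401) → (20.882,77.130) → (25.801,77.819) → (36.254,78.468) → (52.241,79.076) → (73.762,79.644).

Shape 2 is a closed polygon drawn with `<polygon>`. Its stroke #008000 means cut at S876, F966. After flipping Y the toolpath is (214.475,122.662) → (54.356,116.919) → (97.684,63.796) → (214.475,122.662), returning to the start.

Shape 3 is a line segment drawn with `<path>`. Its stroke #000000 means score at S633, F1851. After flipping Y the toolpath is (119.843,24.833) → (60.244,114.782).

G21
G90
G00 X21.497 Y76.401
M3 S876
G1 X20.882 Y77.130 F966
G1 X25.801 Y77.819 F966
G1 X36.254 Y78.468 F966
G1 X52.241 Y79.076 F966
G1 X73.762 Y79.644 F966
M5
G00 X214.475 Y122.662
M3 S876
G1 X54.356 Y116.919 F966
G1 X97.684 Y63.796 F966
G1 X214.475 Y122.662 F966
M5
G00 X119.843 Y24.833
M3 S633
G1 X60.244 Y114.782 F1851
M5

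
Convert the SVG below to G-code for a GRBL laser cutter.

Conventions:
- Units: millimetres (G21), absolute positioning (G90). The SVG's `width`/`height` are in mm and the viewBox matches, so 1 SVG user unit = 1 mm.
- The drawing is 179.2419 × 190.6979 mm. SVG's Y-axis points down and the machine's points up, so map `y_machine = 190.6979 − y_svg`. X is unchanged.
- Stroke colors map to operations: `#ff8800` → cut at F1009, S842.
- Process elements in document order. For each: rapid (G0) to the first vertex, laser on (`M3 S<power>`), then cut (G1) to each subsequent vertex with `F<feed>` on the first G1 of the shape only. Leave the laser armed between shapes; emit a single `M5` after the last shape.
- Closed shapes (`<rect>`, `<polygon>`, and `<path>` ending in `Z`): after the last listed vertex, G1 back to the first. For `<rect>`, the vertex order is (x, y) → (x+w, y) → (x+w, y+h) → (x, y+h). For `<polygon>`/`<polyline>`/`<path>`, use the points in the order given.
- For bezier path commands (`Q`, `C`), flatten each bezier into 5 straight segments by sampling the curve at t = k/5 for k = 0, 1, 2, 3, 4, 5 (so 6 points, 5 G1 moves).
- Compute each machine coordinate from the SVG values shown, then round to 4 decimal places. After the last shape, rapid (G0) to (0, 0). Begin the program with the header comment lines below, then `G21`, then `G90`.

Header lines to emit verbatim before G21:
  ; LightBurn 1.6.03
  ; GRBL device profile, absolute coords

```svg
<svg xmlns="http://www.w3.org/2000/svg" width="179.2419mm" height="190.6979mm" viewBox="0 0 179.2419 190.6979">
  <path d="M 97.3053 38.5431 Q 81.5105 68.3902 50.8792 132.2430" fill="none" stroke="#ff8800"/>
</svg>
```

1 u = 1 mm; y_m = 190.6979 − y.

[1] `<path>` quadratic bezier, #ff8800→cut S842 F1009: (97.3053,152.1548) → (90.3939,138.8557) → (82.2956,122.8362) → (73.0104,104.0962) → (62.5383,82.6358) → (50.8792,58.4549)

; LightBurn 1.6.03
; GRBL device profile, absolute coords
G21
G90
G0 X97.3053 Y152.1548
M3 S842
G1 X90.3939 Y138.8557 F1009
G1 X82.2956 Y122.8362
G1 X73.0104 Y104.0962
G1 X62.5383 Y82.6358
G1 X50.8792 Y58.4549
M5
G0 X0.0000 Y0.0000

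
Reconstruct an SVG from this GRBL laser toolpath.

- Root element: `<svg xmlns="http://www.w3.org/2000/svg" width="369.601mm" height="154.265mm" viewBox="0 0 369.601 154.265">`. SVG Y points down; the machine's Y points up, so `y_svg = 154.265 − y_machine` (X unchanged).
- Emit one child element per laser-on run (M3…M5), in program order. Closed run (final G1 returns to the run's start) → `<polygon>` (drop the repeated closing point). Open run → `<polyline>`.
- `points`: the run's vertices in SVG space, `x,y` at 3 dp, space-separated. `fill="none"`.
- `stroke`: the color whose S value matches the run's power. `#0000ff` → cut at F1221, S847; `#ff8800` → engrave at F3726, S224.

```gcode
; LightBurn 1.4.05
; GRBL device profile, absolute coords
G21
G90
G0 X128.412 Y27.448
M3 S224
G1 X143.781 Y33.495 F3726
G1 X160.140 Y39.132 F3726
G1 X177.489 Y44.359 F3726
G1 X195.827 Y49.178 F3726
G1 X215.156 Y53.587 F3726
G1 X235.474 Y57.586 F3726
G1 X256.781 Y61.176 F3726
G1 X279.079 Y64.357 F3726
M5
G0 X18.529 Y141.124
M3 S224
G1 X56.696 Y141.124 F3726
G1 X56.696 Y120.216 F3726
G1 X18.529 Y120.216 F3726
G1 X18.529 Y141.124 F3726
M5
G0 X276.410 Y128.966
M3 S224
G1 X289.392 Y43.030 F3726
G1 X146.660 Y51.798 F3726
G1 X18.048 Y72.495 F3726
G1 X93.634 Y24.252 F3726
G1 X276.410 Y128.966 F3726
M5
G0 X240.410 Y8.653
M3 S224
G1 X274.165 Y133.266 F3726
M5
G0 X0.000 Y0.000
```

Each laser-on run becomes one SVG element. Flip Y back into SVG space with y_svg = 154.265 − y_machine. Every run uses S224, so all elements get stroke `#ff8800` (engrave).

Run 1: The run is open, so emit a `<polyline>` with points (Y-flipped): 128.412,126.817 143.781,120.770 160.140,115.133 177.489,109.906 195.827,105.087 215.156,100.678 235.474,96.679 256.781,93.089 279.079,89.908.

Run 2: The run returns to its start, so emit a `<polygon>` with points (Y-flipped): 18.529,13.141 56.696,13.141 56.696,34.049 18.529,34.049.

Run 3: The run returns to its start, so emit a `<polygon>` with points (Y-flipped): 276.410,25.299 289.392,111.235 146.660,102.467 18.048,81.770 93.634,130.013.

Run 4: The run is open, so emit a `<polyline>` with points (Y-flipped): 240.410,145.612 274.165,20.999.

<svg xmlns="http://www.w3.org/2000/svg" width="369.601mm" height="154.265mm" viewBox="0 0 369.601 154.265">
  <polyline points="128.412,126.817 143.781,120.770 160.140,115.133 177.489,109.906 195.827,105.087 215.156,100.678 235.474,96.679 256.781,93.089 279.079,89.908" fill="none" stroke="#ff8800"/>
  <polygon points="18.529,13.141 56.696,13.141 56.696,34.049 18.529,34.049" fill="none" stroke="#ff8800"/>
  <polygon points="276.410,25.299 289.392,111.235 146.660,102.467 18.048,81.770 93.634,130.013" fill="none" stroke="#ff8800"/>
  <polyline points="240.410,145.612 274.165,20.999" fill="none" stroke="#ff8800"/>
</svg>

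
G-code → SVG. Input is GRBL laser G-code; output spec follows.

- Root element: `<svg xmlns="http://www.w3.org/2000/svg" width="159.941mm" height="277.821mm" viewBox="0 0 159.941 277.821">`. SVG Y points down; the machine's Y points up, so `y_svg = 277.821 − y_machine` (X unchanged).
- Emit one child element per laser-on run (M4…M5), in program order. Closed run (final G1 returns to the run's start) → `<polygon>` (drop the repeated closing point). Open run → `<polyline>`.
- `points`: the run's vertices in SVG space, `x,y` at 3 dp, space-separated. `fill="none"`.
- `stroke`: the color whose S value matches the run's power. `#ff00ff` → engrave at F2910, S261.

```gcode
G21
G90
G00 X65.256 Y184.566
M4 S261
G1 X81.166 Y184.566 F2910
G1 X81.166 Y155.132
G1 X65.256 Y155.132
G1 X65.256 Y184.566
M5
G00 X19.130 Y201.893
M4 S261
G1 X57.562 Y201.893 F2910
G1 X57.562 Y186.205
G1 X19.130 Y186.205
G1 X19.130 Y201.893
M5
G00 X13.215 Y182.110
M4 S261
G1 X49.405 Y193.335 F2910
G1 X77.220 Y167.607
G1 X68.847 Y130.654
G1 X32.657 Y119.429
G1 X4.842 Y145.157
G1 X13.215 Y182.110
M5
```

<svg xmlns="http://www.w3.org/2000/svg" width="159.941mm" height="277.821mm" viewBox="0 0 159.941 277.821">
  <polygon points="65.256,93.255 81.166,93.255 81.166,122.689 65.256,122.689" fill="none" stroke="#ff00ff"/>
  <polygon points="19.130,75.928 57.562,75.928 57.562,91.616 19.130,91.616" fill="none" stroke="#ff00ff"/>
  <polygon points="13.215,95.711 49.405,84.486 77.220,110.214 68.847,147.167 32.657,158.392 4.842,132.664" fill="none" stroke="#ff00ff"/>
</svg>

Machine Y-up, SVG Y-down with viewBox height 277.821, so y_svg = 277.821 − y_machine; X carries over. Every run uses S261, so all elements get stroke `#ff00ff` (engrave).

Run 1: The run returns to its start, so emit a `<polygon>` with points (Y-flipped): 65.256,93.255 81.166,93.255 81.166,122.689 65.256,122.689.

Run 2: The run returns to its start, so emit a `<polygon>` with points (Y-flipped): 19.130,75.928 57.562,75.928 57.562,91.616 19.130,91.616.

Run 3: The run returns to its start, so emit a `<polygon>` with points (Y-flipped): 13.215,95.711 49.405,84.486 77.220,110.214 68.847,147.167 32.657,158.392 4.842,132.664.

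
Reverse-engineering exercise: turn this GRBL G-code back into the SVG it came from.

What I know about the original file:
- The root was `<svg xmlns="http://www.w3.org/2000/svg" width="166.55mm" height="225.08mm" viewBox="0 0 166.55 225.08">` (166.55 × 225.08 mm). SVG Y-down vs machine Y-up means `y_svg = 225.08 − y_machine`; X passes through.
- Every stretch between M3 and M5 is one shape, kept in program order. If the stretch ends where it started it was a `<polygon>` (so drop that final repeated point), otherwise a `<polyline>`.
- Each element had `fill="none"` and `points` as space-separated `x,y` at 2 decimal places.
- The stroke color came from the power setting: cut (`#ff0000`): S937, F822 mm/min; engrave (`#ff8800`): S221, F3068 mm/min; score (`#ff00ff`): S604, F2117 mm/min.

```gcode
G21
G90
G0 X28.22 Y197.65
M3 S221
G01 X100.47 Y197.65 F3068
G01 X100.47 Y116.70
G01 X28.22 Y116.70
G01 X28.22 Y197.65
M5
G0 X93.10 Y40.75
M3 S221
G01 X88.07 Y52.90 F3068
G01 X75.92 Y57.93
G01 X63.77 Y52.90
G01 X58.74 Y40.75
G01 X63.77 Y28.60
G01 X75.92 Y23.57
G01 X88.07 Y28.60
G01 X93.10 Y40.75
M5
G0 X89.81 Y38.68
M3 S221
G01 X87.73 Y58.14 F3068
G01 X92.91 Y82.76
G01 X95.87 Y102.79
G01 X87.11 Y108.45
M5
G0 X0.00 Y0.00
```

<svg xmlns="http://www.w3.org/2000/svg" width="166.55mm" height="225.08mm" viewBox="0 0 166.55 225.08">
  <polygon points="28.22,27.43 100.47,27.43 100.47,108.38 28.22,108.38" fill="none" stroke="#ff8800"/>
  <polygon points="93.10,184.33 88.07,172.18 75.92,167.15 63.77,172.18 58.74,184.33 63.77,196.48 75.92,201.51 88.07,196.48" fill="none" stroke="#ff8800"/>
  <polyline points="89.81,186.40 87.73,166.94 92.91,142.32 95.87,122.29 87.11,116.63" fill="none" stroke="#ff8800"/>
</svg>

Each laser-on run becomes one SVG element. Flip Y back into SVG space with y_svg = 225.08 − y_machine. Every run uses S221, so all elements get stroke `#ff8800` (engrave).

Run 1: The run returns to its start, so emit a `<polygon>` with points (Y-flipped): 28.22,27.43 100.47,27.43 100.47,108.38 28.22,108.38.

Run 2: The run returns to its start, so emit a `<polygon>` with points (Y-flipped): 93.10,184.33 88.07,172.18 75.92,167.15 63.77,172.18 58.74,184.33 63.77,196.48 75.92,201.51 88.07,196.48.

Run 3: The run is open, so emit a `<polyline>` with points (Y-flipped): 89.81,186.40 87.73,166.94 92.91,142.32 95.87,122.29 87.11,116.63.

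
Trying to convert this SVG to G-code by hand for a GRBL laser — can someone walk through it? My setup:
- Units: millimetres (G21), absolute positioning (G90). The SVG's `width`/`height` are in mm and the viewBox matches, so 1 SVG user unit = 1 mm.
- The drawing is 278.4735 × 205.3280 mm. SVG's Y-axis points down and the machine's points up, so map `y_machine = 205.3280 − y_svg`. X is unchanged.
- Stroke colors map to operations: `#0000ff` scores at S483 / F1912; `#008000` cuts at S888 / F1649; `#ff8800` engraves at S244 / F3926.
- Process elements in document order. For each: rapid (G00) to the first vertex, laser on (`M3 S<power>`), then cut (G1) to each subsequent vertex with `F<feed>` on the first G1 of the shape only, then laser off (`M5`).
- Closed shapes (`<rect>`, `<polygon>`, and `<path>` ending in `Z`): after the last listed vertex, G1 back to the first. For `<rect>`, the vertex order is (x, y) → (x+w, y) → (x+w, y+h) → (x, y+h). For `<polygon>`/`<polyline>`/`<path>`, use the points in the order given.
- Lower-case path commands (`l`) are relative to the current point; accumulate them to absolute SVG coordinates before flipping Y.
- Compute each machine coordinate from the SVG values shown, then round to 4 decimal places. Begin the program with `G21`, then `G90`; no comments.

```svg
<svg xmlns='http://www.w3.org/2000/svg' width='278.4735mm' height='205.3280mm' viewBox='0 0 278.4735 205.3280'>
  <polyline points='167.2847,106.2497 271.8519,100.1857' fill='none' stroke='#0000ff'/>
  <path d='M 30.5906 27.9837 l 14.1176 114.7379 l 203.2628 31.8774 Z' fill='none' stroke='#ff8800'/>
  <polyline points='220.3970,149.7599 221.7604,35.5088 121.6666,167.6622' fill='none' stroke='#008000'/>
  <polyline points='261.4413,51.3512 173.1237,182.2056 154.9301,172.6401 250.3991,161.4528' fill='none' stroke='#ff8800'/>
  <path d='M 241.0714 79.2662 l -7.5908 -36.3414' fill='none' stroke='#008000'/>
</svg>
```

G21
G90
G00 X167.2847 Y99.0783
M3 S483
G1 X271.8519 Y105.1423 F1912
M5
G00 X30.5906 Y177.3443
M3 S244
G1 X44.7082 Y62.6064 F3926
G1 X247.9710 Y30.7290
G1 X30.5906 Y177.3443
M5
G00 X220.3970 Y55.5681
M3 S888
G1 X221.7604 Y169.8192 F1649
G1 X121.6666 Y37.6658
M5
G00 X261.4413 Y153.9768
M3 S244
G1 X173.1237 Y23.1224 F3926
G1 X154.9301 Y32.6879
G1 X250.3991 Y43.8752
M5
G00 X241.0714 Y126.0618
M3 S888
G1 X233.4806 Y162.4032 F1649
M5

viewBox `0 0 278.4735 205.3280` with mm width/height → 1 unit = 1 mm. Flip: y_m = 205.3280 − y_svg.

**Shape 1** — `<polyline>` line segment, stroke `#0000ff` → score (S483, F1912). Machine vertices: (167.2847,99.0783) → (271.8519,105.1423). Open path.

**Shape 2** — `<path>` closed polygon, stroke `#ff8800` → engrave (S244, F3926). Machine vertices: (30.5906,177.3443) → (44.7082,62.6064) → (247.9710,30.7290) → (30.5906,177.3443). Closed: final G1 returns to the first vertex.

**Shape 3** — `<polyline>` open polyline, stroke `#008000` → cut (S888, F1649). Machine vertices: (220.3970,55.5681) → (221.7604,169.8192) → (121.6666,37.6658). Open path.

**Shape 4** — `<polyline>` open polyline, stroke `#ff8800` → engrave (S244, F3926). Machine vertices: (261.4413,153.9768) → (173.1237,23.1224) → (154.9301,32.6879) → (250.3991,43.8752). Open path.

**Shape 5** — `<path>` line segment, stroke `#008000` → cut (S888, F1649). Machine vertices: (241.0714,126.0618) → (233.4806,162.4032). Open path.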